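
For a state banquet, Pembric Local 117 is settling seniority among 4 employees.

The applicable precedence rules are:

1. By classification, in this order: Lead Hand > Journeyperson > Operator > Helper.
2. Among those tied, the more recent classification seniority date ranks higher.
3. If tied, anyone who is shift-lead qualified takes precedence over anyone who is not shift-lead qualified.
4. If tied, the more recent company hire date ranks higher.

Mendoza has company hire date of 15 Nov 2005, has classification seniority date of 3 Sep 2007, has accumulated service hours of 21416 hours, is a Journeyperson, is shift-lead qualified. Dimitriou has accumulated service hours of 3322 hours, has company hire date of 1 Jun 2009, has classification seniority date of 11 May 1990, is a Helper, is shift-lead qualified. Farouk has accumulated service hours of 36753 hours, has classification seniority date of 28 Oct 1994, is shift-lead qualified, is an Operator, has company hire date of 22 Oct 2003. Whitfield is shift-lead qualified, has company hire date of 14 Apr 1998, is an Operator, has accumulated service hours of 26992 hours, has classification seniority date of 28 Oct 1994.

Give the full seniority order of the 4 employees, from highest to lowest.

By classification: Mendoza (Journeyperson); then Farouk and Whitfield (Operator); then Dimitriou (Helper).
Farouk and Whitfield both have classification seniority date 28 Oct 1994, so the next rule applies.
Farouk and Whitfield are each shift-lead qualified, so the next rule applies.
Among Farouk and Whitfield, by company hire date (later first): Farouk (22 Oct 2003) before Whitfield (14 Apr 1998).
Full order: Mendoza, Farouk, Whitfield, Dimitriou.

Mendoza, Farouk, Whitfield, Dimitriou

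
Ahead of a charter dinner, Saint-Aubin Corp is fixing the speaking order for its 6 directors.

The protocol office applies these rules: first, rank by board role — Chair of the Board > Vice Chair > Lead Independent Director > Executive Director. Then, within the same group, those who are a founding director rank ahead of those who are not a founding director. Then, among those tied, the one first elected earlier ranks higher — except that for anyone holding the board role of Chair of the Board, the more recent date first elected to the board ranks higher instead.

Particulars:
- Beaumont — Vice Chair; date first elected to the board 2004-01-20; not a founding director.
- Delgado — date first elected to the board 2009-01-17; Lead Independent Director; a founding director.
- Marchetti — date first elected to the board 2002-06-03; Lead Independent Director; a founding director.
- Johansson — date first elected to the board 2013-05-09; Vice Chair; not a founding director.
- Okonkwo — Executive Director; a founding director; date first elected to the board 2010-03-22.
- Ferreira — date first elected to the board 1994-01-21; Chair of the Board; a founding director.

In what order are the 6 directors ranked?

By board role: Ferreira (Chair of the Board); then Beaumont and Johansson (Vice Chair); then Marchetti and Delgado (Lead Independent Director); then Okonkwo (Executive Director).
Beaumont and Johansson are each not a founding director, so the next rule applies.
Among Beaumont and Johansson, by date first elected to the board (earlier first): Beaumont (2004-01-20) before Johansson (2013-05-09).
Marchetti and Delgado are each a founding director, so the next rule applies.
Among Marchetti and Delgado, by date first elected to the board (earlier first): Marchetti (2002-06-03) before Delgado (2009-01-17).
Full order: Ferreira, Beaumont, Johansson, Marchetti, Delgado, Okonkwo.

Ferreira, Beaumont, Johansson, Marchetti, Delgado, Okonkwo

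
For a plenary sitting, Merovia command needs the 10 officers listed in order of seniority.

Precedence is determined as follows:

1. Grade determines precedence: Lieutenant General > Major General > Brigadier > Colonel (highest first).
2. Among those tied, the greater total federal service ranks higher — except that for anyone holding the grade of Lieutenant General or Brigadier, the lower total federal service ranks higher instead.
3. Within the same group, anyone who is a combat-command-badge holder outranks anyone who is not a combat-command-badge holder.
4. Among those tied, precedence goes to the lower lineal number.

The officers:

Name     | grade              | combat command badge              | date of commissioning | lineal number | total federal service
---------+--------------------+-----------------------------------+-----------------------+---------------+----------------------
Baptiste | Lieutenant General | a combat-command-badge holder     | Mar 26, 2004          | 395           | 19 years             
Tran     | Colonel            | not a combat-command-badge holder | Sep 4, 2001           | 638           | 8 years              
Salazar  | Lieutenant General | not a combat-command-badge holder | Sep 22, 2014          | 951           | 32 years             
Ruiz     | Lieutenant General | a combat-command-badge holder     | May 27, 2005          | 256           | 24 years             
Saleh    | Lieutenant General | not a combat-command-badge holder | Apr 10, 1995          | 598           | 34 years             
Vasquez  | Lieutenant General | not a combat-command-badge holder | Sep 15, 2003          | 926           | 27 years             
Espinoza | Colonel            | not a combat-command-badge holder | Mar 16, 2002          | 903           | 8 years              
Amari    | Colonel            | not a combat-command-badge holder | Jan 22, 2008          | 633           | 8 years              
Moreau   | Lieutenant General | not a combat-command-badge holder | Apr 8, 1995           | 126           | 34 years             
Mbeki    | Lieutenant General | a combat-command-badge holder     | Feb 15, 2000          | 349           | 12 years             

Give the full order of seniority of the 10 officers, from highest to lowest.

By grade: Mbeki, Baptiste, Ruiz, Vasquez, Salazar, Moreau and Saleh (Lieutenant General); then Amari, Tran and Espinoza (Colonel).
Among Mbeki, Baptiste, Ruiz, Vasquez, Salazar, Moreau and Saleh, by total federal service (lower first) (reversed rule for this group): Mbeki (12 years) before Baptiste (19 years) before Ruiz (24 years) before Vasquez (27 years) before Salazar (32 years) before Moreau and Saleh (34 years).
Moreau and Saleh are each not a combat-command-badge holder, so the next rule applies.
Among Moreau and Saleh, by lineal number (lower first): Moreau (126) before Saleh (598).
Amari, Tran and Espinoza all have total federal service 8 years, so the next rule applies.
Amari, Tran and Espinoza are each not a combat-command-badge holder, so the next rule applies.
Among Amari, Tran and Espinoza, by lineal number (lower first): Amari (633) before Tran (638) before Espinoza (903).
Full order: Mbeki, Baptiste, Ruiz, Vasquez, Salazar, Moreau, Saleh, Amari, Tran, Espinoza.

Mbeki, Baptiste, Ruiz, Vasquez, Salazar, Moreau, Saleh, Amari, Tran, Espinoza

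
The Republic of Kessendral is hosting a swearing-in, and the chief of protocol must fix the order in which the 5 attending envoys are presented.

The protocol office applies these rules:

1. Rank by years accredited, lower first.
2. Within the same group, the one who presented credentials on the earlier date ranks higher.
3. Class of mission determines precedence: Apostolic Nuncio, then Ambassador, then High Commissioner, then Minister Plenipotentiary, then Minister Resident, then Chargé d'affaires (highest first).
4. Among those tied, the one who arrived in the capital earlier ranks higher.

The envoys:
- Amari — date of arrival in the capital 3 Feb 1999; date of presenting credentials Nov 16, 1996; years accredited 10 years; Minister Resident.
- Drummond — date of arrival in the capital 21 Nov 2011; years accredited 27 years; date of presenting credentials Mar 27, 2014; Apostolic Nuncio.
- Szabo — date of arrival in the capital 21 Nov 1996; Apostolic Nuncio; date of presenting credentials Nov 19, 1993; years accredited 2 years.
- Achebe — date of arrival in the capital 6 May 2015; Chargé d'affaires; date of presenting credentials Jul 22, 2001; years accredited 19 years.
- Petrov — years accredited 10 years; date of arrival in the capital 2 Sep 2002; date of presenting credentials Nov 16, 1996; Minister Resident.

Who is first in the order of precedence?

By years accredited (lower first): Szabo (2 years); then Amari and Petrov (both 10 years); then Achebe (19 years); then Drummond (27 years).
Amari and Petrov both have date of presenting credentials Nov 16, 1996, so the next rule applies.
Amari and Petrov are each Minister Resident, so the next rule applies.
Among Amari and Petrov, by date of arrival in the capital (earlier first): Amari (3 Feb 1999) before Petrov (2 Sep 2002).
Order: Szabo, Amari, Petrov, Achebe, Drummond.

Szabo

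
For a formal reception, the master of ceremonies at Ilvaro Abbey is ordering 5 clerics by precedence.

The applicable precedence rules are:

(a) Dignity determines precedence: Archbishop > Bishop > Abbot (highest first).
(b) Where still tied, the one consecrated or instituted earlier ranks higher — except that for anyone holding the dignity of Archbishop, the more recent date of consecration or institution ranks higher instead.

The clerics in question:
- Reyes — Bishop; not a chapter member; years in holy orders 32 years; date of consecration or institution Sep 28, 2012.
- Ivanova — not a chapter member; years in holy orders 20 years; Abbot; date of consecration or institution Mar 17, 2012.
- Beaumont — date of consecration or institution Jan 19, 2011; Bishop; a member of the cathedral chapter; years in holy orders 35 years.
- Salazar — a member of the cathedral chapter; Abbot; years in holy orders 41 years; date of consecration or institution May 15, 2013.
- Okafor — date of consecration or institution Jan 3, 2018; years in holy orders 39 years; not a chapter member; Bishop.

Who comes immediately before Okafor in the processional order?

By dignity: Beaumont, Reyes and Okafor (Bishop); then Ivanova and Salazar (Abbot).
Among Beaumont, Reyes and Okafor, by date of consecration or institution (earlier first): Beaumont (Jan 19, 2011) before Reyes (Sep 28, 2012) before Okafor (Jan 3, 2018).
Among Ivanova and Salazar, by date of consecration or institution (earlier first): Ivanova (Mar 17, 2012) before Salazar (May 15, 2013).
Order: Beaumont, Reyes, Okafor, Ivanova, Salazar.

Reyes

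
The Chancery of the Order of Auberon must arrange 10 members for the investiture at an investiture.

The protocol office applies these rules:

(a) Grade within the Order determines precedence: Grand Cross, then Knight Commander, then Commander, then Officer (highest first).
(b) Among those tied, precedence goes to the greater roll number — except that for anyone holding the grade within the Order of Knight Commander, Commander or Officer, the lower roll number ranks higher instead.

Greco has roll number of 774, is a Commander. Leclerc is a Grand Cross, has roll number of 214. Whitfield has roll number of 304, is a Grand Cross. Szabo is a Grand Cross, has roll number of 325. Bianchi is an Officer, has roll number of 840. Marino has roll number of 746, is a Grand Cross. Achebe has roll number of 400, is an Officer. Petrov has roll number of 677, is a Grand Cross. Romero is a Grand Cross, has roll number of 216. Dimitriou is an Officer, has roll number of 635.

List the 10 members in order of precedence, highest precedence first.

By grade within the Order: Marino, Petrov, Szabo, Whitfield, Romero and Leclerc (Grand Cross); then Greco (Commander); then Achebe, Dimitriou and Bianchi (Officer).
Among Marino, Petrov, Szabo, Whitfield, Romero and Leclerc, by roll number (higher first): Marino (746) before Petrov (677) before Szabo (325) before Whitfield (304) before Romero (216) before Leclerc (214).
Among Achebe, Dimitriou and Bianchi, by roll number (lower first) (reversed rule for this group): Achebe (400) before Dimitriou (635) before Bianchi (840).
Full order: Marino, Petrov, Szabo, Whitfield, Romero, Leclerc, Greco, Achebe, Dimitriou, Bianchi.

Marino, Petrov, Szabo, Whitfield, Romero, Leclerc, Greco, Achebe, Dimitriou, Bianchi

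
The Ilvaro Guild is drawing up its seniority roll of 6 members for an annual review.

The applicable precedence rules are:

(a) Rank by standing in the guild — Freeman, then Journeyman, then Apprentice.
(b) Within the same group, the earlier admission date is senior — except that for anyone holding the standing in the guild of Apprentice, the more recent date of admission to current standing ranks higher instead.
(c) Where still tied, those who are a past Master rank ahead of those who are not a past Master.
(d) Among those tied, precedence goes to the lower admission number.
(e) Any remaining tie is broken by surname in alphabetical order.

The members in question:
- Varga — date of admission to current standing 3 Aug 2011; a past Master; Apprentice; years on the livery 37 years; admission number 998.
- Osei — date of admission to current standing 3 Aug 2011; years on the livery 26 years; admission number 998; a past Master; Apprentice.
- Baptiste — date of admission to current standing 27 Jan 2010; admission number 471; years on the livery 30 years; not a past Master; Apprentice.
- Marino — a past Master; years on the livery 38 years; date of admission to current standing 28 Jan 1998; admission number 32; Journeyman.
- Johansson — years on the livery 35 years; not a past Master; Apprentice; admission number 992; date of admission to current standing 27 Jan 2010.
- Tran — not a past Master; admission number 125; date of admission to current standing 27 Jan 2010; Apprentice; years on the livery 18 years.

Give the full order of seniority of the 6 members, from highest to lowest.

By standing in the guild: Marino (Journeyman); then Osei, Varga, Tran, Baptiste and Johansson (Apprentice).
Among Osei, Varga, Tran, Baptiste and Johansson, by date of admission to current standing (later first) (reversed rule for this group): Osei and Varga (3 Aug 2011) before Tran, Baptiste and Johansson (27 Jan 2010).
Osei and Varga are each a past Master, so the next rule applies.
Osei and Varga both have admission number 998, so the next rule applies.
Among Osei and Varga, alphabetically by surname: Osei before Varga.
Tran, Baptiste and Johansson are each not a past Master, so the next rule applies.
Among Tran, Baptiste and Johansson, by admission number (lower first): Tran (125) before Baptiste (471) before Johansson (992).
Full order: Marino, Osei, Varga, Tran, Baptiste, Johansson.

Marino, Osei, Varga, Tran, Baptiste, Johansson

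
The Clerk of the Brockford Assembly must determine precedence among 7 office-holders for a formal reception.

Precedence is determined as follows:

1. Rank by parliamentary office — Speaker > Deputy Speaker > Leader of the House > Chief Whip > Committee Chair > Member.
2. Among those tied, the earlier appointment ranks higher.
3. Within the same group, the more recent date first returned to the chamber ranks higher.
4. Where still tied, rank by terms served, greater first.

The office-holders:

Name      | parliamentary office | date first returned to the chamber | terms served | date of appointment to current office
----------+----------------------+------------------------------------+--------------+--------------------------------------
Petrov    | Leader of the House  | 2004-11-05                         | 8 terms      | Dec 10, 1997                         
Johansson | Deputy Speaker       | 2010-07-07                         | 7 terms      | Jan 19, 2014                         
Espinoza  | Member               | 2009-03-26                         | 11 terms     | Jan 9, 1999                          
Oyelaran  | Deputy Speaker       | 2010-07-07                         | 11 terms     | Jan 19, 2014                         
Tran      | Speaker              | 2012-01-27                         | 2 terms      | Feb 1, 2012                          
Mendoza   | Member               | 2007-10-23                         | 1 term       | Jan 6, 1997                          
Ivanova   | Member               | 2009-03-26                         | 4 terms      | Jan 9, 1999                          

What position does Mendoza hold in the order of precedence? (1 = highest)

By parliamentary office: Tran (Speaker); then Oyelaran and Johansson (Deputy Speaker); then Petrov (Leader of the House); then Mendoza, Espinoza and Ivanova (Member).
Oyelaran and Johansson both have date of appointment to current office Jan 19, 2014, so the next rule applies.
Oyelaran and Johansson both have date first returned to the chamber 2010-07-07, so the next rule applies.
Among Oyelaran and Johansson, by terms served (higher first): Oyelaran (11 terms) before Johansson (7 terms).
Among Mendoza, Espinoza and Ivanova, by date of appointment to current office (earlier first): Mendoza (Jan 6, 1997) before Espinoza and Ivanova (Jan 9, 1999).
Espinoza and Ivanova both have date first returned to the chamber 2009-03-26, so the next rule applies.
Among Espinoza and Ivanova, by terms served (higher first): Espinoza (11 terms) before Ivanova (4 terms).
Order: Tran, Oyelaran, Johansson, Petrov, Mendoza, Espinoza, Ivanova. So position 5.

5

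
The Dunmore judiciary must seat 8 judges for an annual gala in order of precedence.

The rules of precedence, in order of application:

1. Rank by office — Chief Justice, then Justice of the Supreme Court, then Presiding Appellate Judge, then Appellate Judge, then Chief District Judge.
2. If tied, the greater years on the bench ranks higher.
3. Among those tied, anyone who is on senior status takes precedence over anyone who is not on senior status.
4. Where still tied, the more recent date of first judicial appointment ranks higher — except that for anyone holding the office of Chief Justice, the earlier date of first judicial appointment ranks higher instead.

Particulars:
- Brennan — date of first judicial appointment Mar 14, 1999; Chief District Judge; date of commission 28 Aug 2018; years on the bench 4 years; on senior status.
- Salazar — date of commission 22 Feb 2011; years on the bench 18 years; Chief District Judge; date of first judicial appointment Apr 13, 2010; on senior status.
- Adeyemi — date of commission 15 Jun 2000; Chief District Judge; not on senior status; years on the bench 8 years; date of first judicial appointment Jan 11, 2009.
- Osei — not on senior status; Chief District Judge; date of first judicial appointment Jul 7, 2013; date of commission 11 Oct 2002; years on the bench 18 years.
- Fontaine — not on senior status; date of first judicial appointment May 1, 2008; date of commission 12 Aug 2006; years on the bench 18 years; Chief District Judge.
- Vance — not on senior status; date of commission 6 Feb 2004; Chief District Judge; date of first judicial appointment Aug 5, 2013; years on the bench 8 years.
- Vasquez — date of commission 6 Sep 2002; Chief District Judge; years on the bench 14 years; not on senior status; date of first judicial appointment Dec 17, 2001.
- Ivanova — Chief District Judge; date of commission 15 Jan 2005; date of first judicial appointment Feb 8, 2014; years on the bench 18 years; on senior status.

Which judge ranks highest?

Ivanova

By office: Ivanova, Salazar, Osei, Fontaine, Vasquez, Vance, Adeyemi and Brennan (Chief District Judge).
Among Ivanova, Salazar, Osei, Fontaine, Vasquez, Vance, Adeyemi and Brennan, by years on the bench (higher first): Ivanova, Salazar, Osei and Fontaine (18 years) before Vasquez (14 years) before Vance and Adeyemi (8 years) before Brennan (4 years).
Among Ivanova, Salazar, Osei and Fontaine, on senior status before not on senior status: Ivanova and Salazar (on senior status) before Osei and Fontaine (not on senior status).
Among Ivanova and Salazar, by date of first judicial appointment (later first): Ivanova (Feb 8, 2014) before Salazar (Apr 13, 2010).
Among Osei and Fontaine, by date of first judicial appointment (later first): Osei (Jul 7, 2013) before Fontaine (May 1, 2008).
Vance and Adeyemi are each not on senior status, so the next rule applies.
Among Vance and Adeyemi, by date of first judicial appointment (later first): Vance (Aug 5, 2013) before Adeyemi (Jan 11, 2009).
Order: Ivanova, Salazar, Osei, Fontaine, Vasquez, Vance, Adeyemi, Brennan.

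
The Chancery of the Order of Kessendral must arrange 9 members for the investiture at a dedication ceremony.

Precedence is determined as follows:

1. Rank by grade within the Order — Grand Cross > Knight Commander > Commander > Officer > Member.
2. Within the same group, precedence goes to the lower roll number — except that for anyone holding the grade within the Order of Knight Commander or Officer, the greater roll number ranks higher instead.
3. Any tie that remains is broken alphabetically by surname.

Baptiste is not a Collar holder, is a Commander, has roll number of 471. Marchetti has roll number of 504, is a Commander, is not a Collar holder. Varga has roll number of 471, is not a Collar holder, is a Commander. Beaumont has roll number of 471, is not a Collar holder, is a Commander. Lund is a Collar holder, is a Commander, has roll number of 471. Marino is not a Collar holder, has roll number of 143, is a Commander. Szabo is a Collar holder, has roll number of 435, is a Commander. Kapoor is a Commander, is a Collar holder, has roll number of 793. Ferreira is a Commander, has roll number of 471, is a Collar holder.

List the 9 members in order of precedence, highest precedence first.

By grade within the Order: Marino, Szabo, Baptiste, Beaumont, Ferreira, Lund, Varga, Marchetti and Kapoor (Commander).
Among Marino, Szabo, Baptiste, Beaumont, Ferreira, Lund, Varga, Marchetti and Kapoor, by roll number (lower first): Marino (143) before Szabo (435) before Baptiste, Beaumont, Ferreira, Lund and Varga (471) before Marchetti (504) before Kapoor (793).
Among Baptiste, Beaumont, Ferreira, Lund and Varga, alphabetically by surname: Baptiste before Beaumont before Ferreira before Lund before Varga.
Full order: Marino, Szabo, Baptiste, Beaumont, Ferreira, Lund, Varga, Marchetti, Kapoor.

Marino, Szabo, Baptiste, Beaumont, Ferreira, Lund, Varga, Marchetti, Kapoor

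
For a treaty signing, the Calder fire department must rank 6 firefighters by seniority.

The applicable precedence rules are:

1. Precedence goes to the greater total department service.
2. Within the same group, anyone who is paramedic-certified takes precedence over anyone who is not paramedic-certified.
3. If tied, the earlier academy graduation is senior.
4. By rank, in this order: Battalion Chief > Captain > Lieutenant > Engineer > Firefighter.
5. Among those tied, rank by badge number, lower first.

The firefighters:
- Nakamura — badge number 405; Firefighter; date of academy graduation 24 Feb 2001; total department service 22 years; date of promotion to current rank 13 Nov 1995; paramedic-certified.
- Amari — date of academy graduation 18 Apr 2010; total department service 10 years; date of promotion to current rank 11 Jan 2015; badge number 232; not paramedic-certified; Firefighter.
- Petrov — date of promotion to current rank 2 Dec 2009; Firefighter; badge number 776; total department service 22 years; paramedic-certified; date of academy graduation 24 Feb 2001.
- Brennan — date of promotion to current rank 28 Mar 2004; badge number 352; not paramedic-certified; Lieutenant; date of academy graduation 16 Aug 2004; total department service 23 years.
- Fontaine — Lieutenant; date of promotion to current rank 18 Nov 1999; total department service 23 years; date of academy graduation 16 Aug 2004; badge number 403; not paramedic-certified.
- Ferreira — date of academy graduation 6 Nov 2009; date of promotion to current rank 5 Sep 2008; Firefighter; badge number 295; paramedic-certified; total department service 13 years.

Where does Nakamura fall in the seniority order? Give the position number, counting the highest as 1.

3

By total department service (higher first): Brennan and Fontaine (both 23 years); then Nakamura and Petrov (both 22 years); then Ferreira (13 years); then Amari (10 years).
Brennan and Fontaine are each not paramedic-certified, so the next rule applies.
Brennan and Fontaine both have date of academy graduation 16 Aug 2004, so the next rule applies.
Brennan and Fontaine are each Lieutenant, so the next rule applies.
Among Brennan and Fontaine, by badge number (lower first): Brennan (352) before Fontaine (403).
Nakamura and Petrov are each paramedic-certified, so the next rule applies.
Nakamura and Petrov both have date of academy graduation 24 Feb 2001, so the next rule applies.
Nakamura and Petrov are each Firefighter, so the next rule applies.
Among Nakamura and Petrov, by badge number (lower first): Nakamura (405) before Petrov (776).
Order: Brennan, Fontaine, Nakamura, Petrov, Ferreira, Amari. So position 3.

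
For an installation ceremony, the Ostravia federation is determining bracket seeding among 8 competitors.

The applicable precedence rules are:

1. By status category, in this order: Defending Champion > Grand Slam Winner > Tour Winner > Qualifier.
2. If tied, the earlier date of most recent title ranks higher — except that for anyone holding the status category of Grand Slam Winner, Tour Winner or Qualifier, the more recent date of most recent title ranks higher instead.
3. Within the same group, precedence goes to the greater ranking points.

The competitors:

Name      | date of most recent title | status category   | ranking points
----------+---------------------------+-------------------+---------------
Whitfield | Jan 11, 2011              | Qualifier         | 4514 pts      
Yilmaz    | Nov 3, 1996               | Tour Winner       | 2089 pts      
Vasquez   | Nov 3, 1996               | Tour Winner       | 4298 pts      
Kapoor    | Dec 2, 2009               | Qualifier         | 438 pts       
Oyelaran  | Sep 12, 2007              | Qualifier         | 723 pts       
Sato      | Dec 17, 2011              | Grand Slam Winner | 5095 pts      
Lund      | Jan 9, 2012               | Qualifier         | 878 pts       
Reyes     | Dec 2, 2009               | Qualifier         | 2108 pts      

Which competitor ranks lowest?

By status category: Sato (Grand Slam Winner); then Vasquez and Yilmaz (Tour Winner); then Lund, Whitfield, Reyes, Kapoor and Oyelaran (Qualifier).
Vasquez and Yilmaz both have date of most recent title Nov 3, 1996, so the next rule applies.
Among Vasquez and Yilmaz, by ranking points (higher first): Vasquez (4298 pts) before Yilmaz (2089 pts).
Among Lund, Whitfield, Reyes, Kapoor and Oyelaran, by date of most recent title (later first) (reversed rule for this group): Lund (Jan 9, 2012) before Whitfield (Jan 11, 2011) before Reyes and Kapoor (Dec 2, 2009) before Oyelaran (Sep 12, 2007).
Among Reyes and Kapoor, by ranking points (higher first): Reyes (2108 pts) before Kapoor (438 pts).
Order: Sato, Vasquez, Yilmaz, Lund, Whitfield, Reyes, Kapoor, Oyelaran.

Oyelaran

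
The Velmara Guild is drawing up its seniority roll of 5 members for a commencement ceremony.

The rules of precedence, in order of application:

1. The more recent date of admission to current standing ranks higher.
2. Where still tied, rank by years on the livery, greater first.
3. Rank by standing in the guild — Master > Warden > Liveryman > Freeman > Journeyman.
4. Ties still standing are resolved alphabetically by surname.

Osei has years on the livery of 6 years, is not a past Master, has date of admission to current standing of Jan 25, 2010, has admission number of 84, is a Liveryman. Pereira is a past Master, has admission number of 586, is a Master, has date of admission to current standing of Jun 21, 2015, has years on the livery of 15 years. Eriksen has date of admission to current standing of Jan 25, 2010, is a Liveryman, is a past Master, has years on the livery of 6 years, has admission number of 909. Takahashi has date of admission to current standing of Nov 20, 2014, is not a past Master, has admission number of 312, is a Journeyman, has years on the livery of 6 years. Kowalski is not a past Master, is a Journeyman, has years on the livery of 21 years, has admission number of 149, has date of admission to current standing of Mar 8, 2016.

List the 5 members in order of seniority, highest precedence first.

Kowalski, Pereira, Takahashi, Eriksen, Osei

By date of admission to current standing (later first): Kowalski (Mar 8, 2016); then Pereira (Jun 21, 2015); then Takahashi (Nov 20, 2014); then Eriksen and Osei (both Jan 25, 2010).
Eriksen and Osei both have years on the livery 6 years, so the next rule applies.
Eriksen and Osei are each Liveryman, so the next rule applies.
Among Eriksen and Osei, alphabetically by surname: Eriksen before Osei.
Full order: Kowalski, Pereira, Takahashi, Eriksen, Osei.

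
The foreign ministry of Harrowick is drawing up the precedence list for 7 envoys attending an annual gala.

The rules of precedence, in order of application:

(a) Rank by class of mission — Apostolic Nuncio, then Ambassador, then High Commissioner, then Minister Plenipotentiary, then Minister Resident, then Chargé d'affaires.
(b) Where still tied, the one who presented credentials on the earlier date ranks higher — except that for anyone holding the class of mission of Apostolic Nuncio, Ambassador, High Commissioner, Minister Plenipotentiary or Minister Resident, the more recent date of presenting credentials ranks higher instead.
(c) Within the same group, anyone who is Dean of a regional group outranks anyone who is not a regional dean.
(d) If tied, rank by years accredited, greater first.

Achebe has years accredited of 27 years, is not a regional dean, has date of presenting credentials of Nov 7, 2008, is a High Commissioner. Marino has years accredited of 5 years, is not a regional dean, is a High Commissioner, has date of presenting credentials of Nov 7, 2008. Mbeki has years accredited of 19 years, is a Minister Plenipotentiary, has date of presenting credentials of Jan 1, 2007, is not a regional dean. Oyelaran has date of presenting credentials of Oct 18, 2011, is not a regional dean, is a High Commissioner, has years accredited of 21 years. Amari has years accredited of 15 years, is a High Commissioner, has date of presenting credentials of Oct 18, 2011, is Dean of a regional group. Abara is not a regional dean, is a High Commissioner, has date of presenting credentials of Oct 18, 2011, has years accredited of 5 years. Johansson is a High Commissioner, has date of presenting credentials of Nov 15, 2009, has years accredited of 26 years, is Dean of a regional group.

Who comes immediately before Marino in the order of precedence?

Achebe

By class of mission: Amari, Oyelaran, Abara, Johansson, Achebe and Marino (High Commissioner); then Mbeki (Minister Plenipotentiary).
Among Amari, Oyelaran, Abara, Johansson, Achebe and Marino, by date of presenting credentials (later first) (reversed rule for this group): Amari, Oyelaran and Abara (Oct 18, 2011) before Johansson (Nov 15, 2009) before Achebe and Marino (Nov 7, 2008).
Among Amari, Oyelaran and Abara, Dean of a regional group before not a regional dean: Amari (Dean of a regional group) before Oyelaran and Abara (not a regional dean).
Among Oyelaran and Abara, by years accredited (higher first): Oyelaran (21 years) before Abara (5 years).
Achebe and Marino are each not a regional dean, so the next rule applies.
Among Achebe and Marino, by years accredited (higher first): Achebe (27 years) before Marino (5 years).
Order: Amari, Oyelaran, Abara, Johansson, Achebe, Marino, Mbeki.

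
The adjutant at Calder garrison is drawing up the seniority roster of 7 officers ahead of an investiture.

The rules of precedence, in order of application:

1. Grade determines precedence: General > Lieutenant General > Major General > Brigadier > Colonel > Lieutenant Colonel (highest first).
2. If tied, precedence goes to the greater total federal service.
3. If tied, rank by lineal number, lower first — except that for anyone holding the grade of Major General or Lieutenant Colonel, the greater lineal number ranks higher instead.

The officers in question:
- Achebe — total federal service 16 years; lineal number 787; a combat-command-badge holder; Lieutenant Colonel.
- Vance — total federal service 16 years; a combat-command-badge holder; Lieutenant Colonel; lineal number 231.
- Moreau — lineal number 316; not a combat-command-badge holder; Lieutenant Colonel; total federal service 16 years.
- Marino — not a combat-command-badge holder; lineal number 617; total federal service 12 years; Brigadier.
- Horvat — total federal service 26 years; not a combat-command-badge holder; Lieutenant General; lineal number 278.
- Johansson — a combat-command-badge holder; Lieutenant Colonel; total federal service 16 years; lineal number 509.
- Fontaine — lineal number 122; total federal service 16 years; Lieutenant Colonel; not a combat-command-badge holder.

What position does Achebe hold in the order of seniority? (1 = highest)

3

By grade: Horvat (Lieutenant General); then Marino (Brigadier); then Achebe, Johansson, Moreau, Vance and Fontaine (Lieutenant Colonel).
Achebe, Johansson, Moreau, Vance and Fontaine all have total federal service 16 years, so the next rule applies.
Among Achebe, Johansson, Moreau, Vance and Fontaine, by lineal number (higher first) (reversed rule for this group): Achebe (787) before Johansson (509) before Moreau (316) before Vance (231) before Fontaine (122).
Order: Horvat, Marino, Achebe, Johansson, Moreau, Vance, Fontaine. So position 3.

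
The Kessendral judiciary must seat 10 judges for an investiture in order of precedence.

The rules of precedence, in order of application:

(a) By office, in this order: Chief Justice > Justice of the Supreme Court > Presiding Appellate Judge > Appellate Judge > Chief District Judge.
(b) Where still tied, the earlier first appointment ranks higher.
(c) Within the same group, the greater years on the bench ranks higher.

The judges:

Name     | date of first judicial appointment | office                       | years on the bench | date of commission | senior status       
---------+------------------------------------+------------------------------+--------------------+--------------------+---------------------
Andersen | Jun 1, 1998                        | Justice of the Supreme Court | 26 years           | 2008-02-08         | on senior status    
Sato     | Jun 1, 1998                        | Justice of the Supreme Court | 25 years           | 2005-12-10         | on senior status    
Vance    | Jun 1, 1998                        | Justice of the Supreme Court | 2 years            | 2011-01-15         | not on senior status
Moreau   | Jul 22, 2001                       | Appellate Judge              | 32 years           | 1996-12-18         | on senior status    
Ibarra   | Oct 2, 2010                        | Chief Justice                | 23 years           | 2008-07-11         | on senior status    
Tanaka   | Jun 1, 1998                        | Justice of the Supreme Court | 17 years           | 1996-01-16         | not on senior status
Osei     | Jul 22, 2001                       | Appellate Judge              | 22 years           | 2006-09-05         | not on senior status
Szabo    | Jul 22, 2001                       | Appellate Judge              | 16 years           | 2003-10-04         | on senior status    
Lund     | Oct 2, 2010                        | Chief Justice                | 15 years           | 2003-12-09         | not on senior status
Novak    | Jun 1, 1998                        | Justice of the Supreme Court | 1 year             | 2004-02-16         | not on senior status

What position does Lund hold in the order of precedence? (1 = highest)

By office: Ibarra and Lund (Chief Justice); then Andersen, Sato, Tanaka, Vance and Novak (Justice of the Supreme Court); then Moreau, Osei and Szabo (Appellate Judge).
Ibarra and Lund both have date of first judicial appointment Oct 2, 2010, so the next rule applies.
Among Ibarra and Lund, by years on the bench (higher first): Ibarra (23 years) before Lund (15 years).
Andersen, Sato, Tanaka, Vance and Novak all have date of first judicial appointment Jun 1, 1998, so the next rule applies.
Among Andersen, Sato, Tanaka, Vance and Novak, by years on the bench (higher first): Andersen (26 years) before Sato (25 years) before Tanaka (17 years) before Vance (2 years) before Novak (1 year).
Moreau, Osei and Szabo all have date of first judicial appointment Jul 22, 2001, so the next rule applies.
Among Moreau, Osei and Szabo, by years on the bench (higher first): Moreau (32 years) before Osei (22 years) before Szabo (16 years).
Order: Ibarra, Lund, Andersen, Sato, Tanaka, Vance, Novak, Moreau, Osei, Szabo. So position 2.

2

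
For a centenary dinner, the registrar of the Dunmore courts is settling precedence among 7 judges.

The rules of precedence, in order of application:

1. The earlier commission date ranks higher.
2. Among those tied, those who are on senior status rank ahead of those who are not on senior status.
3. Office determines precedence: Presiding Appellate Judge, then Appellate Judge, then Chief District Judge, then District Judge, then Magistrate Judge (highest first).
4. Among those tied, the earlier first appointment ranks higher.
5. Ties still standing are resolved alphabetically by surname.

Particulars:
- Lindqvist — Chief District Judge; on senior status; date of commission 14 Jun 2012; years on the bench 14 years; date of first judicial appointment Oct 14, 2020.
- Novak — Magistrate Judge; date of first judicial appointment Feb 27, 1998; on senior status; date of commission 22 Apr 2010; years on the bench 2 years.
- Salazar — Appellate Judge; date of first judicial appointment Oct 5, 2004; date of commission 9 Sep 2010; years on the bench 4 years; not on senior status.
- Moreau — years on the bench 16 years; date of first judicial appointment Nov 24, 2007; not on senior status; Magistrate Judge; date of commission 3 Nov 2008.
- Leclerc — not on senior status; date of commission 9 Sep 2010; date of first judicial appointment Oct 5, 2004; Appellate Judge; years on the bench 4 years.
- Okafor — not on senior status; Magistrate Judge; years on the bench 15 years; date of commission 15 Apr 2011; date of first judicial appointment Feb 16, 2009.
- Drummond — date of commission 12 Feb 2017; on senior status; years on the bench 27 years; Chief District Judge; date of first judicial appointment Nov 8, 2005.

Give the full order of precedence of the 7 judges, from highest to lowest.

Moreau, Novak, Leclerc, Salazar, Okafor, Lindqvist, Drummond

By date of commission (earlier first): Moreau (3 Nov 2008); then Novak (22 Apr 2010); then Leclerc and Salazar (both 9 Sep 2010); then Okafor (15 Apr 2011); then Lindqvist (14 Jun 2012); then Drummond (12 Feb 2017).
Leclerc and Salazar are each not on senior status, so the next rule applies.
Leclerc and Salazar are each Appellate Judge, so the next rule applies.
Leclerc and Salazar both have date of first judicial appointment Oct 5, 2004, so the next rule applies.
Among Leclerc and Salazar, alphabetically by surname: Leclerc before Salazar.
Full order: Moreau, Novak, Leclerc, Salazar, Okafor, Lindqvist, Drummond.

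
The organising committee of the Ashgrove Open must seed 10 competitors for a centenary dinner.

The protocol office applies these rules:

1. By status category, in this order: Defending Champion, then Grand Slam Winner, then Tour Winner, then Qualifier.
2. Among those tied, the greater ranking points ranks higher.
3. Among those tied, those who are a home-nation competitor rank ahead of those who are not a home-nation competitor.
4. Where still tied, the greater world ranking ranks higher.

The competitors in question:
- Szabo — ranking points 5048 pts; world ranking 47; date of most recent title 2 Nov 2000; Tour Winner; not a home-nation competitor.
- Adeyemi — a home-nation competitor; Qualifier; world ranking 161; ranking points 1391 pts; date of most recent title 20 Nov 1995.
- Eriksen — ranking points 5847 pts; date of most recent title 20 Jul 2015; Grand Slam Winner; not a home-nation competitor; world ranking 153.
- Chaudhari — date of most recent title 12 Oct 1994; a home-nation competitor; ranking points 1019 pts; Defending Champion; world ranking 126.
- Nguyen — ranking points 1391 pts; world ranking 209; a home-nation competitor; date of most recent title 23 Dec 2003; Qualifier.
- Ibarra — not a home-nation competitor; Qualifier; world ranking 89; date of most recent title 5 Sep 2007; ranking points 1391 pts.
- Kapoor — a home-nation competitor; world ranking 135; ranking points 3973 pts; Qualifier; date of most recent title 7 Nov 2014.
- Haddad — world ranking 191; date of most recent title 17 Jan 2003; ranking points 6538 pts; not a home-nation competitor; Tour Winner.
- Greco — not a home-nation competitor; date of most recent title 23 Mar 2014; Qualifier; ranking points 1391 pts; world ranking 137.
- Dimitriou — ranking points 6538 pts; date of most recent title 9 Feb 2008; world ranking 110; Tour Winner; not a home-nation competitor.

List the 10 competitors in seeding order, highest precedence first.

By status category: Chaudhari (Defending Champion); then Eriksen (Grand Slam Winner); then Haddad, Dimitriou and Szabo (Tour Winner); then Kapoor, Nguyen, Adeyemi, Greco and Ibarra (Qualifier).
Among Haddad, Dimitriou and Szabo, by ranking points (higher first): Haddad and Dimitriou (6538 pts) before Szabo (5048 pts).
Haddad and Dimitriou are each not a home-nation competitor, so the next rule applies.
Among Haddad and Dimitriou, by world ranking (higher first): Haddad (191) before Dimitriou (110).
Among Kapoor, Nguyen, Adeyemi, Greco and Ibarra, by ranking points (higher first): Kapoor (3973 pts) before Nguyen, Adeyemi, Greco and Ibarra (1391 pts).
Among Nguyen, Adeyemi, Greco and Ibarra, a home-nation competitor before not a home-nation competitor: Nguyen and Adeyemi (a home-nation competitor) before Greco and Ibarra (not a home-nation competitor).
Among Nguyen and Adeyemi, by world ranking (higher first): Nguyen (209) before Adeyemi (161).
Among Greco and Ibarra, by world ranking (higher first): Greco (137) before Ibarra (89).
Full order: Chaudhari, Eriksen, Haddad, Dimitriou, Szabo, Kapoor, Nguyen, Adeyemi, Greco, Ibarra.

Chaudhari, Eriksen, Haddad, Dimitriou, Szabo, Kapoor, Nguyen, Adeyemi, Greco, Ibarra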